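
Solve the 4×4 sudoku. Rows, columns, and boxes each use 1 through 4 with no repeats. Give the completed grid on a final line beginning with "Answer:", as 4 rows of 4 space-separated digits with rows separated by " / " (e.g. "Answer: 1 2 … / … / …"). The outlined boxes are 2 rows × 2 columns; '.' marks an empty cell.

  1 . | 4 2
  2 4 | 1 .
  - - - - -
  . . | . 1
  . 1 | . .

Step 1. [r3c2∈{2,3}] in col 2, 2 fits only at r3c2. So r3c2=2.
Step 2. [r3c3∈{3}] only 3 remains possible at r3c3, so r3c3=3.
Step 3. [r3c1∈{4}] r3c1 has the single candidate 4 ⇒ r3c1=4.
Step 4. [r2c4∈{3}] nothing but 3 survives at r2c4 ⇒ r2c4=3.
Step 5. [r4c4∈{4}] r4c4 is down to just 4. So r4c4=4.
Step 6. [r4c3∈{2}] r4c3 has the single candidate 2, so r4c3=2.
Step 7. [r1c2∈{3}] r1c2 has the single candidate 3, so r1c2=3.
Step 8. [r4c1∈{3}] r4c1 is down to just 3 ⇒ r4c1=3.

Answer: 1 3 4 2 / 2 4 1 3 / 4 2 3 1 / 3 1 2 4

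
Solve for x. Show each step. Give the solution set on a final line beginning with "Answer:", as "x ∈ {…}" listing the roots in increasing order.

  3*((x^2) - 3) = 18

Step 1. [3*((x^2) - 3) = 18] divide by the outer 3, so div: (x^2) - 3 = 6.
Step 2. [(x^2) - 3 = 6] -3 is outermost — add 3 both sides, so sub: x^2 = 9.
Step 3. [x^2 = 9] LHS squared, RHS 9 ≥ 0: apply √ (±), so sqrt: x = 3 or -3.

Answer: x ∈ {-3, 3}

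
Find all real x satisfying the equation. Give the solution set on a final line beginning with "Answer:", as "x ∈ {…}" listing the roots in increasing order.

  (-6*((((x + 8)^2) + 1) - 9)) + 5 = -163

Step 1. [(-6*((((x + 8)^2) + 1) - 9)) + 5 = -163] +5 is outermost — subtract 5 both sides, so sub: -6*((((x + 8)^2) + 1) - 9) = -168.
Step 2. [-6*((((x + 8)^2) + 1) - 9) = -168] -6 out front; divide by -6 ⇒ div: (((x + 8)^2) + 1) - 9 = 28.
Step 3. [(((x + 8)^2) + 1) - 9 = 28] the outer -9 inverts by adding 9. So sub: ((x + 8)^2) + 1 = 37.
Step 4. [((x + 8)^2) + 1 = 37] subtract 1: x sits inside (… + 1) ⇒ sub: (x + 8)^2 = 36.
Step 5. [(x + 8)^2 = 36] LHS squared, RHS 36 ≥ 0: apply √ (±) ⇒ sqrt: x + 8 = 6 or -6.
Step 6. [x + 8 = 6 or -6] 8 comes off first (subtract 8) ⇒ sub: x = -2 or -14.

Answer: x ∈ {-14, -2}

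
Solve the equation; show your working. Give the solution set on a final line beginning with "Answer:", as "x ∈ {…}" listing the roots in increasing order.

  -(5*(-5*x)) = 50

Step 1. [-(5*(-5*x)) = 50] flip signs both sides ⇒ neg: 5*(-5*x) = -50.
Step 2. [5*(-5*x) = -50] leading coefficient 5: divide by 5. So div: -5*x = -10.
Step 3. [-5*x = -10] -5 out front; divide by -5, so div: x = 2.

Answer: x ∈ {2}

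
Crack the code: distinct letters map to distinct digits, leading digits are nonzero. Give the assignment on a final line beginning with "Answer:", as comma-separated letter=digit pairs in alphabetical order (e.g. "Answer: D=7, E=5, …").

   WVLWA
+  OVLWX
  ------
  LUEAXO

Step 1. [col 1: A + X ≡ O (mod 10)] several values work for X in column 1 (A + X ≡ O (mod 10), carry-in 0); try X=6. So X=6.
Step 2. [col 1: A + X ≡ O (mod 10)] no forcing yet in column 1 (carry-in 0); O=9 is free and consistent — try it, so O=9.
Step 3. [L] the sum has 6 digits but both addends have 5; that extra leading digit L is the final carry, namely 1. So L=1.
Step 4. [col 1: A + X ≡ O (mod 10)] column 1 reads A+X+carry(0)=O with X=6, O=9; with digits 1,6,9 already taken and all letters distinct, the only value for A is 3. So A=3.
Step 5. [col 2: W + W ≡ X (mod 10)] column 2: given X=6, carry-in 0, and digits 1,3,6,9 already taken and all letters distinct, W+W≡X (mod 10) forces W=8. So W=8.
Step 6. [col 4: V + V ≡ E (mod 10)] V=2 is one option consistent with column 4 (V + V ≡ E (mod 10), carry-in 0) — take it. So V=2.
Step 7. [col 4: V + V ≡ E (mod 10)] in column 4 we have V+V≡E with carry-in 0; given V=2 and digits 1,2,3,6,8,9 already taken and all letters distinct, that pins E to 4. So E=4.
Step 8. [col 5: W + O ≡ U (mod 10)] column 5 reads W+O+carry(0)=U with W=8, O=9; with digits 1,2,3,4,6,8,9 already taken and all letters distinct, the only value for U is 7, so U=7.

Answer: A=3, E=4, L=1, O=9, U=7, V=2, W=8, X=6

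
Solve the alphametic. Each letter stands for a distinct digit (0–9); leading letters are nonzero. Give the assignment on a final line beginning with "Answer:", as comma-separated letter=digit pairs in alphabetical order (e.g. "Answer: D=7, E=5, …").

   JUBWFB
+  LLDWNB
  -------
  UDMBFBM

Step 1. [U] the sum has 7 digits but both addends have 6; that extra leading digit U is the final carry, namely 1, so U=1.
Step 2. [col 1: B + B ≡ M (mod 10)] several values work for M in column 1 (B + B ≡ M (mod 10), carry-in 0); try M=8 ⇒ M=8.
Step 3. [col 1: B + B ≡ M (mod 10)] several values work for B in column 1 (B + B ≡ M (mod 10), carry-in 0); try B=4. So B=4.
Step 4. [col 2: F + N ≡ B (mod 10)] no forcing yet in column 2 (carry-in 0); N=9 is free and consistent — try it ⇒ N=9.
Step 5. [col 2: F + N ≡ B (mod 10)] column 2: given N=9, B=4, carry-in 0, and digits 1,4,8,9 already taken and all letters distinct, F+N≡B (mod 10) forces F=5 ⇒ F=5.
Step 6. [col 3: W + W ≡ F (mod 10)] W=2 is one option consistent with column 3 (W + W ≡ F (mod 10), carry-in 1) — take it. So W=2.
Step 7. [col 4: B + D ≡ B (mod 10)] in column 4 we have B+D≡B with carry-in 0; given B=4 and digits 1,2,4,5,8,9 already taken and all letters distinct, that pins D to 0. So D=0.
Step 8. [col 5: U + L ≡ M (mod 10)] from column 5 (U=1, M=8, carry-in 0, digits 0,1,2,4,5,8,9 already taken and all letters distinct): L must equal 7, so L=7.
Step 9. [col 6: J + L ≡ D (mod 10)] from column 6 (L=7, D=0, carry-in 0, digits 0,1,2,4,5,7,8,9 already taken and all letters distinct): J must equal 3 ⇒ J=3.

Answer: B=4, D=0, F=5, J=3, L=7, M=8, N=9, U=1, W=2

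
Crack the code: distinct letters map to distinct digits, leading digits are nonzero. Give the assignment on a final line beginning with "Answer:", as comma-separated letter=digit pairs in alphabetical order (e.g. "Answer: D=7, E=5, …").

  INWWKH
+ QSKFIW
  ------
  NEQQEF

Step 1. [col 1: H + W ≡ F (mod 10)] column 1 (H + W ≡ F (mod 10), carry-in 0) doesn't pin H yet; pick H=6 and continue. So H=6.
Step 2. [col 1: H + W ≡ F (mod 10)] F=4 is one option consistent with column 1 (H + W ≡ F (mod 10), carry-in 0) — take it, so F=4.
Step 3. [col 1: H + W ≡ F (mod 10)] column 1 reads H+W+carry(0)=F with H=6, F=4; with digits 4,6 already taken and all letters distinct, the only value for W is 8. So W=8.
Step 4. [col 2: K + I ≡ E (mod 10)] column 2 (K + I ≡ E (mod 10), carry-in 1) doesn't pin E yet; pick E=9 and continue. So E=9.
Step 5. [col 2: K + I ≡ E (mod 10)] no forcing yet in column 2 (carry-in 1); K=3 is free and consistent — try it. So K=3.
Step 6. [col 2: K + I ≡ E (mod 10)] column 2 reads K+I+carry(1)=E with K=3, E=9; with digits 3,4,6,8,9 already taken and all letters distinct, the only value for I is 5 ⇒ I=5.
Step 7. [col 3: W + F ≡ Q (mod 10)] in column 3 we have W+F≡Q with carry-in 0; given W=8, F=4 and digits 3,4,5,6,8,9 already taken and all letters distinct, that pins Q to 2 ⇒ Q=2.
Step 8. [col 5: N + S ≡ E (mod 10)] column 5 (N + S ≡ E (mod 10), carry-in 1) doesn't pin S yet; pick S=1 and continue ⇒ S=1.
Step 9. [col 5: N + S ≡ E (mod 10)] from column 5 (S=1, E=9, carry-in 1, digits 1,2,3,4,5,6,8,9 already taken and all letters distinct): N must equal 7, so N=7.

Answer: E=9, F=4, H=6, I=5, K=3, N=7, Q=2, S=1, W=8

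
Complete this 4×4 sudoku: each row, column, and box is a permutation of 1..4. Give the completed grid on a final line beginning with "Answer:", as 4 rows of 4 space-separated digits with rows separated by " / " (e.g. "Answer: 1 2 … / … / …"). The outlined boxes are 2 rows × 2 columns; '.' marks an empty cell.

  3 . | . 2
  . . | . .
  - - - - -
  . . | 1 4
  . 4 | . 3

Step 1. [r3c1∈{2}] r3c1 has the single candidate 2. So r3c1=2.
Step 2. [r2c1∈{1,4}] col 1 places 4 nowhere but r2c1. So r2c1=4.
Step 3. [r1c2∈{1}] r1c2's peers cover all but 1, so r1c2=1.
Step 4. [r4c3∈{2}] nothing but 2 survives at r4c3, so r4c3=2.
Step 5. [r3c2∈{3}] r3c2's peers cover all but 3, so r3c2=3.
Step 6. [r1c3∈{4}] r1c3 is down to just 4 ⇒ r1c3=4.
Step 7. [r2c3∈{3}] r2c3 has the single candidate 3. So r2c3=3.
Step 8. [r2c4∈{1}] r2c4's peers cover all but 1 ⇒ r2c4=1.
Step 9. [r4c1∈{1}] r4c1 is down to just 1 ⇒ r4c1=1.
Step 10. [r2c2∈{2}] only 2 remains possible at r2c2, so r2c2=2.

Answer: 3 1 4 2 / 4 2 3 1 / 2 3 1 4 / 1 4 2 3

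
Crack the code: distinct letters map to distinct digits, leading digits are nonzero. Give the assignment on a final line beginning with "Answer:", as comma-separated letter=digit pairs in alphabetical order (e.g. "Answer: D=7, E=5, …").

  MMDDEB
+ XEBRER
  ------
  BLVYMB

Step 1. [col 1: B + R ≡ B (mod 10)] column 1 reads B+R+carry(0)=B with nothing yet; with all letters distinct, none taken yet, the only value for R is 0 ⇒ R=0.
Step 2. [col 1: B + R ≡ B (mod 10)] no forcing yet in column 1 (carry-in 0); B=3 is free and consistent — try it ⇒ B=3.
Step 3. [col 2: E + E ≡ M (mod 10)] no forcing yet in column 2 (carry-in 0); E=6 is free and consistent — try it, so E=6.
Step 4. [col 2: E + E ≡ M (mod 10)] in column 2 we have E+E≡M with carry-in 0; given E=6 and digits 0,3,6 already taken and all letters distinct, that pins M to 2 ⇒ M=2.
Step 5. [col 3: D + R ≡ Y (mod 10)] column 3 (D + R ≡ Y (mod 10), carry-in 1) doesn't pin D yet; pick D=4 and continue. So D=4.
Step 6. [col 3: D + R ≡ Y (mod 10)] in column 3 we have D+R≡Y with carry-in 1; given D=4, R=0 and digits 0,2,3,4,6 already taken and all letters distinct, that pins Y to 5. So Y=5.
Step 7. [col 4: D + B ≡ V (mod 10)] from column 4 (D=4, B=3, carry-in 0, digits 0,2,3,4,5,6 already taken and all letters distinct): V must equal 7. So V=7.
Step 8. [col 5: M + E ≡ L (mod 10)] column 5 reads M+E+carry(0)=L with M=2, E=6; with digits 0,2,3,4,5,6,7 already taken and all letters distinct, the only value for L is 8. So L=8.
Step 9. [col 6: M + X ≡ B (mod 10)] column 6: given M=2, B=3, carry-in 0, and digits 0,2,3,4,5,6,7,8 already taken and all letters distinct, M+X≡B (mod 10) forces X=1, so X=1.

Answer: B=3, D=4, E=6, L=8, M=2, R=0, V=7, X=1, Y=5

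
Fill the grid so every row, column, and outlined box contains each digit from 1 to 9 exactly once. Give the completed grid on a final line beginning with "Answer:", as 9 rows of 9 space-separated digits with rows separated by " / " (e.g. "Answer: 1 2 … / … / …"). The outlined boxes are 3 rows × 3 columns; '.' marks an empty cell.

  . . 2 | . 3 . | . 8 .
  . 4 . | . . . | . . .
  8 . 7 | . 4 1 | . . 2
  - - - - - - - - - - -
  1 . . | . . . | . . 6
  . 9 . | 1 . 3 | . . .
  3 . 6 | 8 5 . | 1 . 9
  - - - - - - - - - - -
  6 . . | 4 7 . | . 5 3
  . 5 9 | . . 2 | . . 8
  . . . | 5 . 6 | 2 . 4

Step 1. [r3c7∈{3,5,6,9}] row 3 places 5 nowhere but r3c7. So r3c7=5.
Step 2. [r5c1∈{2,4,5,7}] 2 has one home in col 1: r5c1 ⇒ r5c1=2.
Step 3. [r1c7∈{4,6,7,9}] 4 has one home in row 1: r1c7 ⇒ r1c7=4.
Step 4. [r6c2∈{7}] only 7 remains possible at r6c2. So r6c2=7.
Step 5. [r4c2∈{8}] r4c2's peers cover all but 8. So r4c2=8.
Step 6. [r4c3∈{4,5}] in row 4, 5 fits only at r4c3. So r4c3=5.
Step 7. [r7c7∈{9}] r7c7 has the single candidate 9, so r7c7=9.
Step 8. [r9c5∈{1,8,9}] across row 9, 9 lands solely at r9c5. So r9c5=9.
Step 9. [r4c5∈{2}] nothing but 2 survives at r4c5. So r4c5=2.
Step 10. [r9c3∈{1,3,8}] r9c3 is the only open cell in row 9 admitting 8. So r9c3=8.
Step 11. [r2c3∈{1,3}] r2c3 is the only open cell in col 3 admitting 3. So r2c3=3.
Step 12. [r1c2∈{1,6}] 1 has one home in box 1: r1c2 ⇒ r1c2=1.
Step 13. [r1c9∈{7}] nothing but 7 survives at r1c9. So r1c9=7.
Step 14. [r2c7∈{6}] nothing but 6 survives at r2c7 ⇒ r2c7=6.
Step 15. [r8c7∈{7}] r8c7's peers cover all but 7, so r8c7=7.
Step 16. [r5c8∈{4,7}] across row 5, 7 lands solely at r5c8, so r5c8=7.
Step 17. [r6c6∈{4}] r6c6 has the single candidate 4 ⇒ r6c6=4.
Step 18. [r2c4∈{2,7,9}] row 2 places 2 nowhere but r2c4, so r2c4=2.
Step 19. [r2c6∈{5,7,8,9}] in row 2, 7 fits only at r2c6. So r2c6=7.
Step 20. [r3c8∈{3,9}] across row 3, 3 lands solely at r3c8. So r3c8=3.
Step 21. [r3c4∈{6,9}] r3c4 is the only open cell in row 3 admitting 9, so r3c4=9.
Step 22. [r1c1∈{5,9}] row 1 places 9 nowhere but r1c1. So r1c1=9.
Step 23. [r9c8∈{1}] only 1 remains possible at r9c8. So r9c8=1.
Step 24. [r8c8∈{6}] only 6 remains possible at r8c8 ⇒ r8c8=6.
Step 25. [r7c3∈{1}] r7c3's peers cover all but 1. So r7c3=1.
Step 26. [r4c7∈{3}] r4c7 has the single candidate 3, so r4c7=3.
Step 27. [r7c6∈{8}] r7c6's peers cover all but 8 ⇒ r7c6=8.
Step 28. [r2c8∈{9}] r2c8 is down to just 9. So r2c8=9.
Step 29. [r2c1∈{5}] r2c1 has the single candidate 5, so r2c1=5.
Step 30. [r1c4∈{6}] r1c4 has the single candidate 6 ⇒ r1c4=6.
Step 31. [r2c9∈{1}] r2c9 has the single candidate 1. So r2c9=1.
Step 32. [r4c4∈{7}] r4c4 is down to just 7. So r4c4=7.
Step 33. [r9c1∈{7}] r9c1 is down to just 7, so r9c1=7.
Step 34. [r3c2∈{6}] only 6 remains possible at r3c2, so r3c2=6.
Step 35. [r4c8∈{4}] r4c8 has the single candidate 4, so r4c8=4.
Step 36. [r5c7∈{8}] nothing but 8 survives at r5c7 ⇒ r5c7=8.
Step 37. [r8c1∈{4}] r8c1's peers cover all but 4 ⇒ r8c1=4.
Step 38. [r8c5∈{1}] r8c5 has the single candidate 1. So r8c5=1.
Step 39. [r7c2∈{2}] r7c2's peers cover all but 2, so r7c2=2.
Step 40. [r5c5∈{6}] r5c5 has the single candidate 6, so r5c5=6.
Step 41. [r5c9∈{5}] r5c9's peers cover all but 5. So r5c9=5.
Step 42. [r2c5∈{8}] r2c5 is down to just 8. So r2c5=8.
Step 43. [r5c3∈{4}] r5c3's peers cover all but 4. So r5c3=4.
Step 44. [r9c2∈{3}] r9c2's peers cover all but 3. So r9c2=3.
Step 45. [r4c6∈{9}] r4c6's peers cover all but 9. So r4c6=9.
Step 46. [r6c8∈{2}] r6c8 is down to just 2 ⇒ r6c8=2.
Step 47. [r1c6∈{5}] only 5 remains possible at r1c6, so r1c6=5.
Step 48. [r8c4∈{3}] r8c4's peers cover all but 3, so r8c4=3.

Answer: 9 1 2 6 3 5 4 8 7 / 5 4 3 2 8 7 6 9 1 / 8 6 7 9 4 1 5 3 2 / 1 8 5 7 2 9 3 4 6 / 2 9 4 1 6 3 8 7 5 / 3 7 6 8 5 4 1 2 9 / 6 2 1 4 7 8 9 5 3 / 4 5 9 3 1 2 7 6 8 / 7 3 8 5 9 6 2 1 4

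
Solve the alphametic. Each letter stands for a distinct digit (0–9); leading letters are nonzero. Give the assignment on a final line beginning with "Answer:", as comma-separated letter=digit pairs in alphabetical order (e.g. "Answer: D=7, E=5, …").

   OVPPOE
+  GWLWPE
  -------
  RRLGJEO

Step 1. [col 1: E + E ≡ O (mod 10)] column 1 (E + E ≡ O (mod 10), carry-in 0) doesn't pin O yet; pick O=4 and continue, so O=4.
Step 2. [R] the sum has 7 digits but both addends have 6; that extra leading digit R is the final carry, namely 1, so R=1.
Step 3. [col 1: E + E ≡ O (mod 10)] several values work for E in column 1 (E + E ≡ O (mod 10), carry-in 0); try E=7 ⇒ E=7.
Step 4. [col 2: O + P ≡ E (mod 10)] column 2 reads O+P+carry(1)=E with O=4, E=7; with digits 1,4,7 already taken and all letters distinct, the only value for P is 2. So P=2.
Step 5. [col 3: P + W ≡ J (mod 10)] no forcing yet in column 3 (carry-in 0); J=0 is free and consistent — try it, so J=0.
Step 6. [col 3: P + W ≡ J (mod 10)] column 3: given P=2, J=0, carry-in 0, and digits 0,1,2,4,7 already taken and all letters distinct, P+W≡J (mod 10) forces W=8 ⇒ W=8.
Step 7. [col 4: P + L ≡ G (mod 10)] L=3 is one option consistent with column 4 (P + L ≡ G (mod 10), carry-in 1) — take it. So L=3.
Step 8. [col 4: P + L ≡ G (mod 10)] from column 4 (P=2, L=3, carry-in 1, digits 0,1,2,3,4,7,8 already taken and all letters distinct): G must equal 6 ⇒ G=6.
Step 9. [col 5: V + W ≡ L (mod 10)] in column 5 we have V+W≡L with carry-in 0; given W=8, L=3 and digits 0,1,2,3,4,6,7,8 already taken and all letters distinct, that pins V to 5, so V=5.

Answer: E=7, G=6, J=0, L=3, O=4, P=2, R=1, V=5, W=8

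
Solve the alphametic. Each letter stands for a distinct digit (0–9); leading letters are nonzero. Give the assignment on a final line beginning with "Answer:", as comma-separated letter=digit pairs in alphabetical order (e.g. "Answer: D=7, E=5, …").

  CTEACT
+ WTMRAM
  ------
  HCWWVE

Step 1. [col 1: T + M ≡ E (mod 10)] several values work for T in column 1 (T + M ≡ E (mod 10), carry-in 0); try T=2, so T=2.
Step 2. [col 1: T + M ≡ E (mod 10)] no forcing yet in column 1 (carry-in 0); E=3 is free and consistent — try it, so E=3.
Step 3. [col 1: T + M ≡ E (mod 10)] column 1: given T=2, E=3, carry-in 0, and digits 2,3 already taken and all letters distinct, T+M≡E (mod 10) forces M=1, so M=1.
Step 4. [col 2: C + A ≡ V (mod 10)] column 2 (C + A ≡ V (mod 10), carry-in 0) doesn't pin A yet; pick A=6 and continue ⇒ A=6.
Step 5. [col 2: C + A ≡ V (mod 10)] several values work for C in column 2 (C + A ≡ V (mod 10), carry-in 0); try C=4 ⇒ C=4.
Step 6. [col 2: C + A ≡ V (mod 10)] column 2: given C=4, A=6, carry-in 0, and digits 1,2,3,4,6 already taken and all letters distinct, C+A≡V (mod 10) forces V=0. So V=0.
Step 7. [col 3: A + R ≡ W (mod 10)] in column 3 we have A+R≡W with carry-in 1; given A=6 and digits 0,1,2,3,4,6 already taken and all letters distinct, that pins R to 8, so R=8.
Step 8. [col 3: A + R ≡ W (mod 10)] in column 3 we have A+R≡W with carry-in 1; given A=6, R=8 and digits 0,1,2,3,4,6,8 already taken and all letters distinct, that pins W to 5, so W=5.
Step 9. [col 6: C + W ≡ H (mod 10)] column 6 reads C+W+carry(0)=H with C=4, W=5; with digits 0,1,2,3,4,5,6,8 already taken and all letters distinct, the only value for H is 9 ⇒ H=9.

Answer: A=6, C=4, E=3, H=9, M=1, R=8, T=2, V=0, W=5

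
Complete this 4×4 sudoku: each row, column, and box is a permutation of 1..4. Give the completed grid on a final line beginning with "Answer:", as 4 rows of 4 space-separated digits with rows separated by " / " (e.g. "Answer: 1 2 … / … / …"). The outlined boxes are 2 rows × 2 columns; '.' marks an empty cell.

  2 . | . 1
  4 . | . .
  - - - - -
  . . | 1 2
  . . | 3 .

Step 1. [r2c2∈{1,3}] 1 has one home in row 2: r2c2, so r2c2=1.
Step 2. [r3c2∈{3,4}] row 3 places 4 nowhere but r3c2, so r3c2=4.
Step 3. [r3c1∈{3}] r3c1 has the single candidate 3. So r3c1=3.
Step 4. [r4c1∈{1}] r4c1's peers cover all but 1, so r4c1=1.
Step 5. [r2c4∈{3}] only 3 remains possible at r2c4, so r2c4=3.
Step 6. [r1c2∈{3}] only 3 remains possible at r1c2 ⇒ r1c2=3.
Step 7. [r4c2∈{2}] r4c2 is down to just 2, so r4c2=2.
Step 8. [r1c3∈{4}] r1c3 is down to just 4. So r1c3=4.
Step 9. [r4c4∈{4}] r4c4 is down to just 4, so r4c4=4.
Step 10. [r2c3∈{2}] r2c3's peers cover all but 2 ⇒ r2c3=2.

Answer: 2 3 4 1 / 4 1 2 3 / 3 4 1 2 / 1 2 3 4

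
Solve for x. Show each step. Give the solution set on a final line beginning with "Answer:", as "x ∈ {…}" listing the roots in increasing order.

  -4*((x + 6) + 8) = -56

Step 1. [-4*((x + 6) + 8) = -56] -4·(inner) — divide through by -4. So div: (x + 6) + 8 = 14.
Step 2. [(x + 6) + 8 = 14] peel the +8: subtract 8 from each side ⇒ sub: x + 6 = 6.
Step 3. [x + 6 = 6] subtract 6: x sits inside (… + 6). So sub: x = 0.

Answer: x ∈ {0}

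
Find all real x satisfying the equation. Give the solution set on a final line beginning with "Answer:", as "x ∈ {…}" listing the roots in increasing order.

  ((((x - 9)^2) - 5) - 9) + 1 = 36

Step 1. [((((x - 9)^2) - 5) - 9) + 1 = 36] subtract 1: x sits inside (… + 1), so sub: (((x - 9)^2) - 5) - 9 = 35.
Step 2. [(((x - 9)^2) - 5) - 9 = 35] -9 is outermost — add 9 both sides, so sub: ((x - 9)^2) - 5 = 44.
Step 3. [((x - 9)^2) - 5 = 44] peel the -5: add 5 from each side. So sub: (x - 9)^2 = 49.
Step 4. [(x - 9)^2 = 49] LHS squared, RHS 49 ≥ 0: apply √ (±), so sqrt: x - 9 = 7 or -7.
Step 5. [x - 9 = 7 or -7] the outer -9 inverts by adding 9. So sub: x = 16 or 2.

Answer: x ∈ {2, 16}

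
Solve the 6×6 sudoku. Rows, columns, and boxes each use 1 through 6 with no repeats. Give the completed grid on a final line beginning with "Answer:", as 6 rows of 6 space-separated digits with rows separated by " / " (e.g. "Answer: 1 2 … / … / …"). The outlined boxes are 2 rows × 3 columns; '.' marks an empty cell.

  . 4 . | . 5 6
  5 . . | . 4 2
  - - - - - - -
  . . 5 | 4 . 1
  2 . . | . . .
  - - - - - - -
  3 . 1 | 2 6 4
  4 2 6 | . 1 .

Step 1. [r4c5∈{3}] r4c5 is down to just 3, so r4c5=3.
Step 2. [r2c2∈{1,3,6}] row 2 places 6 nowhere but r2c2, so r2c2=6.
Step 3. [r2c3∈{3}] r2c3 has the single candidate 3 ⇒ r2c3=3.
Step 4. [r6c6∈{3,5}] across col 6, 3 lands solely at r6c6, so r6c6=3.
Step 5. [r4c6∈{5}] nothing but 5 survives at r4c6. So r4c6=5.
Step 6. [r1c4∈{1,3}] across row 1, 3 lands solely at r1c4 ⇒ r1c4=3.
Step 7. [r5c2∈{5}] only 5 remains possible at r5c2 ⇒ r5c2=5.
Step 8. [r4c3∈{4}] nothing but 4 survives at r4c3 ⇒ r4c3=4.
Step 9. [r3c5∈{2}] r3c5 has the single candidate 2, so r3c5=2.
Step 10. [r4c2∈{1}] r4c2 is down to just 1. So r4c2=1.
Step 11. [r4c4∈{6}] r4c4's peers cover all but 6 ⇒ r4c4=6.
Step 12. [r3c1∈{6}] r3c1 has the single candidate 6. So r3c1=6.
Step 13. [r6c4∈{5}] r6c4 has the single candidate 5. So r6c4=5.
Step 14. [r1c1∈{1}] r1c1 is down to just 1. So r1c1=1.
Step 15. [r1c3∈{2}] nothing but 2 survives at r1c3 ⇒ r1c3=2.
Step 16. [r3c2∈{3}] nothing but 3 survives at r3c2, so r3c2=3.
Step 17. [r2c4∈{1}] r2c4's peers cover all but 1 ⇒ r2c4=1.

Answer: 1 4 2 3 5 6 / 5 6 3 1 4 2 / 6 3 5 4 2 1 / 2 1 4 6 3 5 / 3 5 1 2 6 4 / 4 2 6 5 1 3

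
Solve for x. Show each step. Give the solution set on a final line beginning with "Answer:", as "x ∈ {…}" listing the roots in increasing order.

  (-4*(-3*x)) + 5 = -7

Step 1. [(-4*(-3*x)) + 5 = -7] 5 comes off first (subtract 5) ⇒ sub: -4*(-3*x) = -12.
Step 2. [-4*(-3*x) = -12] leading coefficient -4: divide by -4. So div: -3*x = 3.
Step 3. [-3*x = 3] -3 out front; divide by -3. So div: x = -1.

Answer: x ∈ {-1}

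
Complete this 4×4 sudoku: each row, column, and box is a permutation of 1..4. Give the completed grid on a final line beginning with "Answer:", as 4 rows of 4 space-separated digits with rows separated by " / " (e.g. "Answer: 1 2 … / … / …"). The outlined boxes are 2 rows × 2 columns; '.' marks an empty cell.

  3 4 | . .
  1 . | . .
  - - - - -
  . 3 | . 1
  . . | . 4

Step 1. [r3c3∈{2}] nothing but 2 survives at r3c3. So r3c3=2.
Step 2. [r2c4∈{2,3}] r2c4 is the only open cell in col 4 admitting 3 ⇒ r2c4=3.
Step 3. [r4c2∈{1,2}] 1 has one home in row 4: r4c2, so r4c2=1.
Step 4. [r4c3∈{3}] r4c3's peers cover all but 3 ⇒ r4c3=3.
Step 5. [r1c4∈{2}] r1c4 is down to just 2, so r1c4=2.
Step 6. [r4c1∈{2}] r4c1 has the single candidate 2. So r4c1=2.
Step 7. [r1c3∈{1}] r1c3 has the single candidate 1, so r1c3=1.
Step 8. [r2c2∈{2}] r2c2's peers cover all but 2 ⇒ r2c2=2.
Step 9. [r2c3∈{4}] only 4 remains possible at r2c3. So r2c3=4.
Step 10. [r3c1∈{4}] only 4 remains possible at r3c1, so r3c1=4.

Answer: 3 4 1 2 / 1 2 4 3 / 4 3 2 1 / 2 1 3 4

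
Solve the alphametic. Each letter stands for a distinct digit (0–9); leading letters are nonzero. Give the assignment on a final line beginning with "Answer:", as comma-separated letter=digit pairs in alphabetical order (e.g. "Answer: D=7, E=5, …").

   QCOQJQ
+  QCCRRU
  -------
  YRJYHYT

Step 1. [col 1: Q + U ≡ T (mod 10)] no forcing yet in column 1 (carry-in 0); Q=6 is free and consistent — try it, so Q=6.
Step 2. [col 1: Q + U ≡ T (mod 10)] column 1 (Q + U ≡ T (mod 10), carry-in 0) doesn't pin U yet; pick U=9 and continue, so U=9.
Step 3. [Y] adding two 6-digit numbers gives at most 6+1 digits, and here it does — Y is that final carry and must be 1 ⇒ Y=1.
Step 4. [col 1: Q + U ≡ T (mod 10)] column 1 reads Q+U+carry(0)=T with Q=6, U=9; with digits 1,6,9 already taken and all letters distinct, the only value for T is 5, so T=5.
Step 5. [col 2: J + R ≡ Y (mod 10)] several values work for R in column 2 (J + R ≡ Y (mod 10), carry-in 1); try R=3. So R=3.
Step 6. [col 2: J + R ≡ Y (mod 10)] column 2: given R=3, Y=1, carry-in 1, and digits 1,3,5,6,9 already taken and all letters distinct, J+R≡Y (mod 10) forces J=7. So J=7.
Step 7. [col 3: Q + R ≡ H (mod 10)] column 3: given Q=6, R=3, carry-in 1, and digits 1,3,5,6,7,9 already taken and all letters distinct, Q+R≡H (mod 10) forces H=0. So H=0.
Step 8. [col 4: O + C ≡ Y (mod 10)] no forcing yet in column 4 (carry-in 1); C=8 is free and consistent — try it. So C=8.
Step 9. [col 4: O + C ≡ Y (mod 10)] column 4 reads O+C+carry(1)=Y with C=8, Y=1; with digits 0,1,3,5,6,7,8,9 already taken and all letters distinct, the only value for O is 2 ⇒ O=2.

Answer: C=8, H=0, J=7, O=2, Q=6, R=3, T=5, U=9, Y=1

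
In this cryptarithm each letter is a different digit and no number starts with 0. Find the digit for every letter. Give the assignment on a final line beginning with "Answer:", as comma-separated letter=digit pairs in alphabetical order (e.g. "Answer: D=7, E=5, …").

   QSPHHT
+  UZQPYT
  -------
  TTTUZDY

Step 1. [col 1: T + T ≡ Y (mod 10)] several values work for Y in column 1 (T + T ≡ Y (mod 10), carry-in 0); try Y=2 ⇒ Y=2.
Step 2. [col 1: T + T ≡ Y (mod 10)] several values work for T in column 1 (T + T ≡ Y (mod 10), carry-in 0); try T=1. So T=1.
Step 3. [col 2: H + Y ≡ D (mod 10)] no forcing yet in column 2 (carry-in 0); D=0 is free and consistent — try it ⇒ D=0.
Step 4. [col 2: H + Y ≡ D (mod 10)] in column 2 we have H+Y≡D with carry-in 0; given Y=2, D=0 and digits 0,1,2 already taken and all letters distinct, that pins H to 8. So H=8.
Step 5. [col 3: H + P ≡ Z (mod 10)] column 3 (H + P ≡ Z (mod 10), carry-in 1) doesn't pin P yet; pick P=5 and continue ⇒ P=5.
Step 6. [col 3: H + P ≡ Z (mod 10)] column 3: given H=8, P=5, carry-in 1, and digits 0,1,2,5,8 already taken and all letters distinct, H+P≡Z (mod 10) forces Z=4, so Z=4.
Step 7. [col 4: P + Q ≡ U (mod 10)] several values work for U in column 4 (P + Q ≡ U (mod 10), carry-in 1); try U=3, so U=3.
Step 8. [col 4: P + Q ≡ U (mod 10)] column 4: given P=5, U=3, carry-in 1, and digits 0,1,2,3,4,5,8 already taken and all letters distinct, P+Q≡U (mod 10) forces Q=7, so Q=7.
Step 9. [col 5: S + Z ≡ T (mod 10)] column 5: given Z=4, T=1, carry-in 1, and digits 0,1,2,3,4,5,7,8 already taken and all letters distinct, S+Z≡T (mod 10) forces S=6, so S=6.

Answer: D=0, H=8, P=5, Q=7, S=6, T=1, U=3, Y=2, Z=4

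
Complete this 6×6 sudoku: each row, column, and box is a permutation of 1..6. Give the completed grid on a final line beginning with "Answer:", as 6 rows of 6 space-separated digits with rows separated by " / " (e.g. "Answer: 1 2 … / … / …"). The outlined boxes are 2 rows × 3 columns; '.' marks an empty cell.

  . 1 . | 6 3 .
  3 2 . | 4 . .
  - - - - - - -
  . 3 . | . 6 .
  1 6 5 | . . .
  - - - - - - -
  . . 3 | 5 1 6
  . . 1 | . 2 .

Step 1. [r3c6∈{1,2,4,5}] in row 3, 5 fits only at r3c6, so r3c6=5.
Step 2. [r6c6∈{3,4}] 4 has one home in box 6: r6c6, so r6c6=4.
Step 3. [r3c3∈{2,4}] r3c3 is the only open cell in col 3 admitting 2. So r3c3=2.
Step 4. [r1c1∈{4,5}] r1c1 is the only open cell in row 1 admitting 5, so r1c1=5.
Step 5. [r4c4∈{2,3}] in col 4, 2 fits only at r4c4. So r4c4=2.
Step 6. [r5c1∈{2,4}] row 5 places 2 nowhere but r5c1. So r5c1=2.
Step 7. [r4c5∈{4}] r4c5 has the single candidate 4 ⇒ r4c5=4.
Step 8. [r2c5∈{5}] only 5 remains possible at r2c5. So r2c5=5.
Step 9. [r3c1∈{4}] nothing but 4 survives at r3c1 ⇒ r3c1=4.
Step 10. [r3c4∈{1}] r3c4's peers cover all but 1, so r3c4=1.
Step 11. [r2c6∈{1}] nothing but 1 survives at r2c6. So r2c6=1.
Step 12. [r6c1∈{6}] nothing but 6 survives at r6c1. So r6c1=6.
Step 13. [r5c2∈{4}] r5c2 has the single candidate 4 ⇒ r5c2=4.
Step 14. [r1c3∈{4}] r1c3 has the single candidate 4 ⇒ r1c3=4.
Step 15. [r1c6∈{2}] r1c6 is down to just 2. So r1c6=2.
Step 16. [r6c2∈{5}] only 5 remains possible at r6c2. So r6c2=5.
Step 17. [r2c3∈{6}] nothing but 6 survives at r2c3 ⇒ r2c3=6.
Step 18. [r6c4∈{3}] r6c4's peers cover all but 3, so r6c4=3.
Step 19. [r4c6∈{3}] r4c6 is down to just 3. So r4c6=3.

Answer: 5 1 4 6 3 2 / 3 2 6 4 5 1 / 4 3 2 1 6 5 / 1 6 5 2 4 3 / 2 4 3 5 1 6 / 6 5 1 3 2 4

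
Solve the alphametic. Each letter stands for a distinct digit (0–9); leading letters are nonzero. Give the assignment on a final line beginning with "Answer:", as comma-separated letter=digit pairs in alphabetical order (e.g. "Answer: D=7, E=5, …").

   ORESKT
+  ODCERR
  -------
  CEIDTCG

Step 1. [col 1: T + R ≡ G (mod 10)] several values work for T in column 1 (T + R ≡ G (mod 10), carry-in 0); try T=2 ⇒ T=2.
Step 2. [C] C is the leading digit of a 7-digit sum of two 6-digit numbers; the final carry is exactly 1. So C=1.
Step 3. [col 1: T + R ≡ G (mod 10)] several values work for G in column 1 (T + R ≡ G (mod 10), carry-in 0); try G=6 ⇒ G=6.
Step 4. [col 1: T + R ≡ G (mod 10)] column 1 reads T+R+carry(0)=G with T=2, G=6; with digits 1,2,6 already taken and all letters distinct, the only value for R is 4 ⇒ R=4.
Step 5. [col 2: K + R ≡ C (mod 10)] column 2 reads K+R+carry(0)=C with R=4, C=1; with digits 1,2,4,6 already taken and all letters distinct, the only value for K is 7, so K=7.
Step 6. [col 3: S + E ≡ T (mod 10)] column 3 (S + E ≡ T (mod 10), carry-in 1) doesn't pin E yet; pick E=8 and continue. So E=8.
Step 7. [col 3: S + E ≡ T (mod 10)] column 3: given E=8, T=2, carry-in 1, and digits 1,2,4,6,7,8 already taken and all letters distinct, S+E≡T (mod 10) forces S=3, so S=3.
Step 8. [col 4: E + C ≡ D (mod 10)] from column 4 (E=8, C=1, carry-in 1, digits 1,2,3,4,6,7,8 already taken and all letters distinct): D must equal 0. So D=0.
Step 9. [col 5: R + D ≡ I (mod 10)] column 5: given R=4, D=0, carry-in 1, and digits 0,1,2,3,4,6,7,8 already taken and all letters distinct, R+D≡I (mod 10) forces I=5, so I=5.
Step 10. [col 6: O + O ≡ E (mod 10)] column 6: given E=8, carry-in 0, and digits 0,1,2,3,4,5,6,7,8 already taken and all letters distinct, O+O≡E (mod 10) forces O=9 ⇒ O=9.

Answer: C=1, D=0, E=8, G=6, I=5, K=7, O=9, R=4, S=3, T=2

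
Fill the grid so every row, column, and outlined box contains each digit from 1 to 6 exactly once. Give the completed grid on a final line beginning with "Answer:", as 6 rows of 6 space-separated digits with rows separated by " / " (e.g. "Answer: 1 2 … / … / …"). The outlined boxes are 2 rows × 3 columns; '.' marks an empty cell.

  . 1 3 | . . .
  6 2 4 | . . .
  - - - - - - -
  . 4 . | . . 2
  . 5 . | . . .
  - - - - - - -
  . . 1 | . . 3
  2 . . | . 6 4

Step 1. [r6c4∈{1,5}] row 6 places 1 nowhere but r6c4 ⇒ r6c4=1.
Step 2. [r1c1∈{5}] r1c1's peers cover all but 5 ⇒ r1c1=5.
Step 3. [r2c6∈{1,5}] r2c6 is the only open cell in col 6 admitting 5, so r2c6=5.
Step 4. [r4c6∈{1,6}] in col 6, 1 fits only at r4c6. So r4c6=1.
Step 5. [r4c1∈{3}] r4c1 has the single candidate 3 ⇒ r4c1=3.
Step 6. [r3c3∈{6}] nothing but 6 survives at r3c3 ⇒ r3c3=6.
Step 7. [r2c4∈{3}] r2c4's peers cover all but 3. So r2c4=3.
Step 8. [r4c5∈{4}] r4c5 has the single candidate 4. So r4c5=4.
Step 9. [r1c4∈{2,4,6}] r1c4 is the only open cell in row 1 admitting 4 ⇒ r1c4=4.
Step 10. [r5c4∈{2,5}] 2 has one home in col 4: r5c4. So r5c4=2.
Step 11. [r5c5∈{5}] only 5 remains possible at r5c5 ⇒ r5c5=5.
Step 12. [r1c5∈{2}] r1c5 has the single candidate 2, so r1c5=2.
Step 13. [r3c4∈{5}] r3c4's peers cover all but 5 ⇒ r3c4=5.
Step 14. [r4c4∈{6}] only 6 remains possible at r4c4. So r4c4=6.
Step 15. [r5c2∈{6}] r5c2 has the single candidate 6, so r5c2=6.
Step 16. [r3c1∈{1}] only 1 remains possible at r3c1 ⇒ r3c1=1.
Step 17. [r3c5∈{3}] r3c5 is down to just 3 ⇒ r3c5=3.
Step 18. [r4c3∈{2}] nothing but 2 survives at r4c3. So r4c3=2.
Step 19. [r6c3∈{5}] r6c3's peers cover all but 5, so r6c3=5.
Step 20. [r6c2∈{3}] r6c2's peers cover all but 3, so r6c2=3.
Step 21. [r5c1∈{4}] r5c1 is down to just 4 ⇒ r5c1=4.
Step 22. [r1c6∈{6}] only 6 remains possible at r1c6, so r1c6=6.
Step 23. [r2c5∈{1}] r2c5 is down to just 1. So r2c5=1.

Answer: 5 1 3 4 2 6 / 6 2 4 3 1 5 / 1 4 6 5 3 2 / 3 5 2 6 4 1 / 4 6 1 2 5 3 / 2 3 5 1 6 4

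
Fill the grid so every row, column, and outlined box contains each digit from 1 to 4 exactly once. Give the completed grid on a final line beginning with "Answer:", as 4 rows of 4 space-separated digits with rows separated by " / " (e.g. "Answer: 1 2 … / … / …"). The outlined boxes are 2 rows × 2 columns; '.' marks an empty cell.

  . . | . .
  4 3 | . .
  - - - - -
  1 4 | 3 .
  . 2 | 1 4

Step 1. [r2c3∈{2}] r2c3 has the single candidate 2 ⇒ r2c3=2.
Step 2. [r1c2∈{1}] only 1 remains possible at r1c2. So r1c2=1.
Step 3. [r1c3∈{4}] r1c3's peers cover all but 4, so r1c3=4.
Step 4. [r4c1∈{3}] only 3 remains possible at r4c1 ⇒ r4c1=3.
Step 5. [r1c1∈{2}] r1c1 is down to just 2, so r1c1=2.
Step 6. [r3c4∈{2}] r3c4 has the single candidate 2. So r3c4=2.
Step 7. [r2c4∈{1}] r2c4's peers cover all but 1. So r2c4=1.
Step 8. [r1c4∈{3}] r1c4 is down to just 3, so r1c4=3.

Answer: 2 1 4 3 / 4 3 2 1 / 1 4 3 2 / 3 2 1 4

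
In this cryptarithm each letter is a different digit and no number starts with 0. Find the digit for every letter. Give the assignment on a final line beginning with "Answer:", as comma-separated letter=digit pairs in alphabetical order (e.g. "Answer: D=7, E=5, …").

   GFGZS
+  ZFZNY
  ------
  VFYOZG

Step 1. [col 1: S + Y ≡ G (mod 10)] no forcing yet in column 1 (carry-in 0); Y=3 is free and consistent — try it. So Y=3.
Step 2. [col 1: S + Y ≡ G (mod 10)] G=7 is one option consistent with column 1 (S + Y ≡ G (mod 10), carry-in 0) — take it. So G=7.
Step 3. [V] adding two 5-digit numbers gives at most 5+1 digits, and here it does — V is that final carry and must be 1, so V=1.
Step 4. [col 1: S + Y ≡ G (mod 10)] column 1 reads S+Y+carry(0)=G with Y=3, G=7; with digits 1,3,7 already taken and all letters distinct, the only value for S is 4, so S=4.
Step 5. [col 2: Z + N ≡ Z (mod 10)] in column 2 we have Z+N≡Z with carry-in 0; given nothing yet and digits 1,3,4,7 already taken and all letters distinct, that pins N to 0 ⇒ N=0.
Step 6. [col 2: Z + N ≡ Z (mod 10)] Z=8 is one option consistent with column 2 (Z + N ≡ Z (mod 10), carry-in 0) — take it, so Z=8.
Step 7. [col 3: G + Z ≡ O (mod 10)] from column 3 (G=7, Z=8, carry-in 0, digits 0,1,3,4,7,8 already taken and all letters distinct): O must equal 5. So O=5.
Step 8. [col 4: F + F ≡ Y (mod 10)] column 4 reads F+F+carry(1)=Y with Y=3; with digits 0,1,3,4,5,7,8 already taken and all letters distinct, the only value for F is 6 ⇒ F=6.

Answer: F=6, G=7, N=0, O=5, S=4, V=1, Y=3, Z=8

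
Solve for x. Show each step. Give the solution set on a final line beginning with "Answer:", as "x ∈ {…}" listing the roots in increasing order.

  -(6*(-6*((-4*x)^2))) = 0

Step 1. [-(6*(-6*((-4*x)^2))) = 0] flip signs both sides ⇒ neg: 6*(-6*((-4*x)^2)) = 0.
Step 2. [6*(-6*((-4*x)^2)) = 0] leading coefficient 6: divide by 6 ⇒ div: -6*((-4*x)^2) = 0.
Step 3. [-6*((-4*x)^2) = 0] leading coefficient -6: divide by -6. So div: (-4*x)^2 = 0.
Step 4. [(-4*x)^2 = 0] LHS squared, RHS 0 ≥ 0: apply √ (±). So sqrt: -4*x = 0.
Step 5. [-4*x = 0] -4 out front; divide by -4. So div: x = 0.

Answer: x ∈ {0}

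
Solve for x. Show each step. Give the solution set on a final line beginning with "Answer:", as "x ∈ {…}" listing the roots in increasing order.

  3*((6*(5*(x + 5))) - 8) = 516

Step 1. [3*((6*(5*(x + 5))) - 8) = 516] LHS = 3·(…); ÷3 both sides ⇒ div: (6*(5*(x + 5))) - 8 = 172.
Step 2. [(6*(5*(x + 5))) - 8 = 172] add 8: x sits inside (… - 8), so sub: 6*(5*(x + 5)) = 180.
Step 3. [6*(5*(x + 5)) = 180] 6·(inner) — divide through by 6 ⇒ div: 5*(x + 5) = 30.
Step 4. [5*(x + 5) = 30] 5 out front; divide by 5, so div: x + 5 = 6.
Step 5. [x + 5 = 6] the outer +5 inverts by subtracting 5, so sub: x = 1.

Answer: x ∈ {1}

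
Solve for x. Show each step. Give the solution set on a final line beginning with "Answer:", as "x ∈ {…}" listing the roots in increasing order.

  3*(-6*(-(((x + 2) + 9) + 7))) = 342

Step 1. [3*(-6*(-(((x + 2) + 9) + 7))) = 342] 3 out front; divide by 3 ⇒ div: -6*(-(((x + 2) + 9) + 7)) = 114.
Step 2. [-6*(-(((x + 2) + 9) + 7)) = 114] -6 out front; divide by -6. So div: -(((x + 2) + 9) + 7) = -19.
Step 3. [-(((x + 2) + 9) + 7) = -19] LHS negated; negate both sides ⇒ neg: ((x + 2) + 9) + 7 = 19.
Step 4. [((x + 2) + 9) + 7 = 19] subtract 7: x sits inside (… + 7) ⇒ sub: (x + 2) + 9 = 12.
Step 5. [(x + 2) + 9 = 12] subtract 9: x sits inside (… + 9) ⇒ sub: x + 2 = 3.
Step 6. [x + 2 = 3] the outer +2 inverts by subtracting 2 ⇒ sub: x = 1.

Answer: x ∈ {1}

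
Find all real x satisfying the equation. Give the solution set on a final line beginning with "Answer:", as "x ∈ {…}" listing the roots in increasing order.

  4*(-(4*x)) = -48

Step 1. [4*(-(4*x)) = -48] 4 out front; divide by 4, so div: -(4*x) = -12.
Step 2. [-(4*x) = -12] LHS negated; negate both sides, so neg: 4*x = 12.
Step 3. [4*x = 12] 4 out front; divide by 4. So div: x = 3.

Answer: x ∈ {3}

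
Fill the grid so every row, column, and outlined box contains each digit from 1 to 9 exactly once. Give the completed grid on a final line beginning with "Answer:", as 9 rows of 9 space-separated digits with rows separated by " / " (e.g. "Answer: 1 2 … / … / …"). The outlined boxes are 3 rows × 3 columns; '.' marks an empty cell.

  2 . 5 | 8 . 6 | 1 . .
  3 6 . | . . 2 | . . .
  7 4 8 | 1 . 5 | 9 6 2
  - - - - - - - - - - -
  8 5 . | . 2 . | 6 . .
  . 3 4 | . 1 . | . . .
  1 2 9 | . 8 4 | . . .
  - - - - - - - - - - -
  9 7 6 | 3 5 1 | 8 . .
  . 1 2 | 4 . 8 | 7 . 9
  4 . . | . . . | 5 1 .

Step 1. [r2c7∈{4}] nothing but 4 survives at r2c7 ⇒ r2c7=4.
Step 2. [r6c7∈{3}] r6c7 is down to just 3. So r6c7=3.
Step 3. [r4c3∈{7}] nothing but 7 survives at r4c3, so r4c3=7.
Step 4. [r4c4∈{9}] r4c4's peers cover all but 9 ⇒ r4c4=9.
Step 5. [r2c4∈{7}] nothing but 7 survives at r2c4. So r2c4=7.
Step 6. [r5c8∈{2,5,7,8,9}] across row 5, 9 lands solely at r5c8 ⇒ r5c8=9.
Step 7. [r9c9∈{3,6}] 6 has one home in col 9: r9c9 ⇒ r9c9=6.
Step 8. [r5c9∈{5,7,8}] r5c9 is the only open cell in row 5 admitting 8 ⇒ r5c9=8.
Step 9. [r1c9∈{3,7}] col 9 places 3 nowhere but r1c9. So r1c9=3.
Step 10. [r2c5∈{9}] only 9 remains possible at r2c5, so r2c5=9.
Step 11. [r2c9∈{5}] only 5 remains possible at r2c9. So r2c9=5.
Step 12. [r6c4∈{5,6}] across row 6, 6 lands solely at r6c4 ⇒ r6c4=6.
Step 13. [r4c8∈{4}] only 4 remains possible at r4c8 ⇒ r4c8=4.
Step 14. [r5c6∈{7}] r5c6 is down to just 7. So r5c6=7.
Step 15. [r1c8∈{7}] nothing but 7 survives at r1c8. So r1c8=7.
Step 16. [r2c8∈{8}] r2c8 is down to just 8, so r2c8=8.
Step 17. [r7c9∈{4}] nothing but 4 survives at r7c9, so r7c9=4.
Step 18. [r5c7∈{2}] r5c7 has the single candidate 2 ⇒ r5c7=2.
Step 19. [r9c5∈{7}] only 7 remains possible at r9c5, so r9c5=7.
Step 20. [r9c2∈{8}] r9c2 has the single candidate 8. So r9c2=8.
Step 21. [r9c4∈{2}] r9c4 is down to just 2. So r9c4=2.
Step 22. [r7c8∈{2}] nothing but 2 survives at r7c8. So r7c8=2.
Step 23. [r1c2∈{9}] nothing but 9 survives at r1c2, so r1c2=9.
Step 24. [r6c9∈{7}] only 7 remains possible at r6c9, so r6c9=7.
Step 25. [r9c6∈{9}] nothing but 9 survives at r9c6 ⇒ r9c6=9.
Step 26. [r4c9∈{1}] only 1 remains possible at r4c9 ⇒ r4c9=1.
Step 27. [r9c3∈{3}] nothing but 3 survives at r9c3 ⇒ r9c3=3.
Step 28. [r4c6∈{3}] r4c6 is down to just 3, so r4c6=3.
Step 29. [r5c4∈{5}] nothing but 5 survives at r5c4 ⇒ r5c4=5.
Step 30. [r2c3∈{1}] nothing but 1 survives at r2c3, so r2c3=1.
Step 31. [r6c8∈{5}] nothing but 5 survives at r6c8. So r6c8=5.
Step 32. [r5c1∈{6}] r5c1 is down to just 6. So r5c1=6.
Step 33. [r8c5∈{6}] nothing but 6 survives at r8c5. So r8c5=6.
Step 34. [r8c1∈{5}] r8c1 is down to just 5. So r8c1=5.
Step 35. [r8c8∈{3}] only 3 remains possible at r8c8, so r8c8=3.
Step 36. [r3c5∈{3}] nothing but 3 survives at r3c5. So r3c5=3.
Step 37. [r1c5∈{4}] nothing but 4 survives at r1c5. So r1c5=4.

Answer: 2 9 5 8 4 6 1 7 3 / 3 6 1 7 9 2 4 8 5 / 7 4 8 1 3 5 9 6 2 / 8 5 7 9 2 3 6 4 1 / 6 3 4 5 1 7 2 9 8 / 1 2 9 6 8 4 3 5 7 / 9 7 6 3 5 1 8 2 4 / 5 1 2 4 6 8 7 3 9 / 4 8 3 2 7 9 5 1 6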